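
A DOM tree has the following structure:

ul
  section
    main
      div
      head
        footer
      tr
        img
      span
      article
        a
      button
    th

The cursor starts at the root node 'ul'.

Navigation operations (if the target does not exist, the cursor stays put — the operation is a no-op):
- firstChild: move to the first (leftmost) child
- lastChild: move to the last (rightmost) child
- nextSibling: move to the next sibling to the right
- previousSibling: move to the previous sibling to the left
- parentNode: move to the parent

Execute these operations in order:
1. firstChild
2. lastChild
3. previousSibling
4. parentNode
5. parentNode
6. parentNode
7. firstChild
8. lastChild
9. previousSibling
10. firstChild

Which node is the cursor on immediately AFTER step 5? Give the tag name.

After 1 (firstChild): section
After 2 (lastChild): th
After 3 (previousSibling): main
After 4 (parentNode): section
After 5 (parentNode): ul

Answer: ul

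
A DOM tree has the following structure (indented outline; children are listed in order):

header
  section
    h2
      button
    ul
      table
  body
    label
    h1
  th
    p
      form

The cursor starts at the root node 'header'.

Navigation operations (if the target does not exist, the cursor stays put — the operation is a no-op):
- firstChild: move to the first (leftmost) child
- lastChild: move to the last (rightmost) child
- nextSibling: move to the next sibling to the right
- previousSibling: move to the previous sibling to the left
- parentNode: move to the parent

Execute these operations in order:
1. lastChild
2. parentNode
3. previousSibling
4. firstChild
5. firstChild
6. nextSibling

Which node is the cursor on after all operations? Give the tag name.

After 1 (lastChild): th
After 2 (parentNode): header
After 3 (previousSibling): header (no-op, stayed)
After 4 (firstChild): section
After 5 (firstChild): h2
After 6 (nextSibling): ul

Answer: ul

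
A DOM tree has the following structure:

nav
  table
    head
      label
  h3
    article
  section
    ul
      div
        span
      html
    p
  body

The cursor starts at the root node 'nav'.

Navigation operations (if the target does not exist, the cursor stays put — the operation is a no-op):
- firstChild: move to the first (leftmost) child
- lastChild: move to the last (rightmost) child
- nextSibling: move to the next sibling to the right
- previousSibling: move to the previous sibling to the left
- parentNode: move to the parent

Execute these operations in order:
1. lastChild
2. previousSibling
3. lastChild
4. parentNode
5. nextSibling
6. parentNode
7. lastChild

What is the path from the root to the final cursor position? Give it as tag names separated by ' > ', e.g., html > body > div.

Answer: nav > body

Derivation:
After 1 (lastChild): body
After 2 (previousSibling): section
After 3 (lastChild): p
After 4 (parentNode): section
After 5 (nextSibling): body
After 6 (parentNode): nav
After 7 (lastChild): body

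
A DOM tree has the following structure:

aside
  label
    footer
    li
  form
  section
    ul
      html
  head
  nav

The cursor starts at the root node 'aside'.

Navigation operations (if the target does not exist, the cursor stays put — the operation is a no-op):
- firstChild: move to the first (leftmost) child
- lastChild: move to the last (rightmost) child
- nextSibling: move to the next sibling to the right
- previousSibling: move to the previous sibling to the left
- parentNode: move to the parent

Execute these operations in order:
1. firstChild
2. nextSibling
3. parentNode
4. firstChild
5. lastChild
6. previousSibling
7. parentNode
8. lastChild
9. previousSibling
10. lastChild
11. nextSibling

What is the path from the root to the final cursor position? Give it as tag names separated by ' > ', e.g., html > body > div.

After 1 (firstChild): label
After 2 (nextSibling): form
After 3 (parentNode): aside
After 4 (firstChild): label
After 5 (lastChild): li
After 6 (previousSibling): footer
After 7 (parentNode): label
After 8 (lastChild): li
After 9 (previousSibling): footer
After 10 (lastChild): footer (no-op, stayed)
After 11 (nextSibling): li

Answer: aside > label > li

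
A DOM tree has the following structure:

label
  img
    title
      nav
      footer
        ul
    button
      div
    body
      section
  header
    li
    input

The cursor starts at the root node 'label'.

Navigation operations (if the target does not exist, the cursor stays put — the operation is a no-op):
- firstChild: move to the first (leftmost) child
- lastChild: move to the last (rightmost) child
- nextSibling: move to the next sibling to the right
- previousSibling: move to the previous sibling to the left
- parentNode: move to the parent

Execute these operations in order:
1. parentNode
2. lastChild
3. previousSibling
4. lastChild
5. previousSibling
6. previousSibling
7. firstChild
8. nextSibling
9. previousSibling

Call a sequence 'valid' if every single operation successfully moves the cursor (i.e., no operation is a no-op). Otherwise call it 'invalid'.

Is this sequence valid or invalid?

After 1 (parentNode): label (no-op, stayed)
After 2 (lastChild): header
After 3 (previousSibling): img
After 4 (lastChild): body
After 5 (previousSibling): button
After 6 (previousSibling): title
After 7 (firstChild): nav
After 8 (nextSibling): footer
After 9 (previousSibling): nav

Answer: invalid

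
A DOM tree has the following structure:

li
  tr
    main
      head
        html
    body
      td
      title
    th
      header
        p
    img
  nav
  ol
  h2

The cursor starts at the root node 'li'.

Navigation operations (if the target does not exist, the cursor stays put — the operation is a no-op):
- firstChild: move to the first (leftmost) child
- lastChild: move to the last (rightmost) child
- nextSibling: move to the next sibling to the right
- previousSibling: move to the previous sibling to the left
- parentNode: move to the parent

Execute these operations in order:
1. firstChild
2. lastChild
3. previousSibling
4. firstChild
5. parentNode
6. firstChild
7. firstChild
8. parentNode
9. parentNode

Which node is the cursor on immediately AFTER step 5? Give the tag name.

After 1 (firstChild): tr
After 2 (lastChild): img
After 3 (previousSibling): th
After 4 (firstChild): header
After 5 (parentNode): th

Answer: th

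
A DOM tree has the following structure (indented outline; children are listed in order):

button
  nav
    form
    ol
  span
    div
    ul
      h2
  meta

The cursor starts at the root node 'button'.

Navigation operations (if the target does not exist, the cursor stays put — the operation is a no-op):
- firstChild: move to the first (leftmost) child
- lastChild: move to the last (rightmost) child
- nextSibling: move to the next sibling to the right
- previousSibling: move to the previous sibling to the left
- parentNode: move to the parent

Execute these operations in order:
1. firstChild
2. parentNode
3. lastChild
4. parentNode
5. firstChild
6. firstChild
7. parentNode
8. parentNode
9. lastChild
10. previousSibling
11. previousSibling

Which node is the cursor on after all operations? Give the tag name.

Answer: nav

Derivation:
After 1 (firstChild): nav
After 2 (parentNode): button
After 3 (lastChild): meta
After 4 (parentNode): button
After 5 (firstChild): nav
After 6 (firstChild): form
After 7 (parentNode): nav
After 8 (parentNode): button
After 9 (lastChild): meta
After 10 (previousSibling): span
After 11 (previousSibling): nav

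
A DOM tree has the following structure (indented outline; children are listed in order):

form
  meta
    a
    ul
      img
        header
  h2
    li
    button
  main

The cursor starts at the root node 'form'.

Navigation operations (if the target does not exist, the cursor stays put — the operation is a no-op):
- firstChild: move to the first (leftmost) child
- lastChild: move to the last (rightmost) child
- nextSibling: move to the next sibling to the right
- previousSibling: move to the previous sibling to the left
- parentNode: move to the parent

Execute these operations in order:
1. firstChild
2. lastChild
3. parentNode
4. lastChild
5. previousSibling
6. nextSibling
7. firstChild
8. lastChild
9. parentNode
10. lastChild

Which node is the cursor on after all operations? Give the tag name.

Answer: header

Derivation:
After 1 (firstChild): meta
After 2 (lastChild): ul
After 3 (parentNode): meta
After 4 (lastChild): ul
After 5 (previousSibling): a
After 6 (nextSibling): ul
After 7 (firstChild): img
After 8 (lastChild): header
After 9 (parentNode): img
After 10 (lastChild): header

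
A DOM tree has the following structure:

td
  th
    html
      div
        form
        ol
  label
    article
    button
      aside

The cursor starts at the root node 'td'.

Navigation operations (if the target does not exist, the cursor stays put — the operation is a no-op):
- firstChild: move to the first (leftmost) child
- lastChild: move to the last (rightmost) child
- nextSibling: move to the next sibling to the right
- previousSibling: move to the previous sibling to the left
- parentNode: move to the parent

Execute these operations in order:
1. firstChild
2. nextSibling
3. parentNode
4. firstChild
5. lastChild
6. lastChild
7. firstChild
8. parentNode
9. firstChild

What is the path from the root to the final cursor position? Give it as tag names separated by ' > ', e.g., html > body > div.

Answer: td > th > html > div > form

Derivation:
After 1 (firstChild): th
After 2 (nextSibling): label
After 3 (parentNode): td
After 4 (firstChild): th
After 5 (lastChild): html
After 6 (lastChild): div
After 7 (firstChild): form
After 8 (parentNode): div
After 9 (firstChild): form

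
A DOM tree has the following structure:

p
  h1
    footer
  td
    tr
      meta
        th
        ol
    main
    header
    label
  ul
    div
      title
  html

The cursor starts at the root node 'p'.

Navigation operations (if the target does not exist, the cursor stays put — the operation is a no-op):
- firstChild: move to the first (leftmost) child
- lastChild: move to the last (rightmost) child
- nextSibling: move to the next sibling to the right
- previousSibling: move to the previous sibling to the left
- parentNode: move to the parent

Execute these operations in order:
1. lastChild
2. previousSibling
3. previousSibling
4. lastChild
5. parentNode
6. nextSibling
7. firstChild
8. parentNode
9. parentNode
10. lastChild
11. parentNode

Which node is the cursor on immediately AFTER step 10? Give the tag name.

After 1 (lastChild): html
After 2 (previousSibling): ul
After 3 (previousSibling): td
After 4 (lastChild): label
After 5 (parentNode): td
After 6 (nextSibling): ul
After 7 (firstChild): div
After 8 (parentNode): ul
After 9 (parentNode): p
After 10 (lastChild): html

Answer: html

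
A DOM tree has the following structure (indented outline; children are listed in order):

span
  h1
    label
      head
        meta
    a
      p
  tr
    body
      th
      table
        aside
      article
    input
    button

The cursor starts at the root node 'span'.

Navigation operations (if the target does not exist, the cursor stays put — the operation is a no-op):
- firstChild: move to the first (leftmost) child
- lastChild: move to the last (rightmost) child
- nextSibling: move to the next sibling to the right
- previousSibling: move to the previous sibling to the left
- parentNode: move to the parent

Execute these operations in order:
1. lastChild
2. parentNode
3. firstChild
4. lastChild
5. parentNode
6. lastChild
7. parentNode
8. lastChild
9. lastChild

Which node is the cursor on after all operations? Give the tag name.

Answer: p

Derivation:
After 1 (lastChild): tr
After 2 (parentNode): span
After 3 (firstChild): h1
After 4 (lastChild): a
After 5 (parentNode): h1
After 6 (lastChild): a
After 7 (parentNode): h1
After 8 (lastChild): a
After 9 (lastChild): p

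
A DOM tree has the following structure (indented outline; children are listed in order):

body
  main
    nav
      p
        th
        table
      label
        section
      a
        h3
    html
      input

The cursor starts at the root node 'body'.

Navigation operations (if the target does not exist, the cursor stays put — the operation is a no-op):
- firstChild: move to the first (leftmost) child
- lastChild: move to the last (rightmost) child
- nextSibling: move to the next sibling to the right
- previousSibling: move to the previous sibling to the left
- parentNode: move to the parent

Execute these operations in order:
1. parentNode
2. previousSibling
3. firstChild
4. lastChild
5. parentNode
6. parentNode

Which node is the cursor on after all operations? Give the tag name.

Answer: body

Derivation:
After 1 (parentNode): body (no-op, stayed)
After 2 (previousSibling): body (no-op, stayed)
After 3 (firstChild): main
After 4 (lastChild): html
After 5 (parentNode): main
After 6 (parentNode): body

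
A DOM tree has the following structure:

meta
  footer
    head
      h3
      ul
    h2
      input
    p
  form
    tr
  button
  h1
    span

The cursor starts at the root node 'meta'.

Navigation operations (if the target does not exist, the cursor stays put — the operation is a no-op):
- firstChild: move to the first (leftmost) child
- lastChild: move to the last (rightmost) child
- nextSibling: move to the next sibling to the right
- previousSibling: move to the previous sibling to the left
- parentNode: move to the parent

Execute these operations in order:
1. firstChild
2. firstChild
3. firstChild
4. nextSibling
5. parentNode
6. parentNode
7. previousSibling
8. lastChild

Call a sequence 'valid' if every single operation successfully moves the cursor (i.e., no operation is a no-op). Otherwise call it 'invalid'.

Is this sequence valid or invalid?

Answer: invalid

Derivation:
After 1 (firstChild): footer
After 2 (firstChild): head
After 3 (firstChild): h3
After 4 (nextSibling): ul
After 5 (parentNode): head
After 6 (parentNode): footer
After 7 (previousSibling): footer (no-op, stayed)
After 8 (lastChild): p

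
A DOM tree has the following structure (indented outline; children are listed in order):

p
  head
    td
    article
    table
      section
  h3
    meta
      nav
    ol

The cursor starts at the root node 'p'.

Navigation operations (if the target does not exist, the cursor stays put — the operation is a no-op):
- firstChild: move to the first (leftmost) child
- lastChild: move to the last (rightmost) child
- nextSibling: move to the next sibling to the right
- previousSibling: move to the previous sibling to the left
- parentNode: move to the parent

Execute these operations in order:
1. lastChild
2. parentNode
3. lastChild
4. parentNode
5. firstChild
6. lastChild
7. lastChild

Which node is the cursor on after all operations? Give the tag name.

Answer: section

Derivation:
After 1 (lastChild): h3
After 2 (parentNode): p
After 3 (lastChild): h3
After 4 (parentNode): p
After 5 (firstChild): head
After 6 (lastChild): table
After 7 (lastChild): section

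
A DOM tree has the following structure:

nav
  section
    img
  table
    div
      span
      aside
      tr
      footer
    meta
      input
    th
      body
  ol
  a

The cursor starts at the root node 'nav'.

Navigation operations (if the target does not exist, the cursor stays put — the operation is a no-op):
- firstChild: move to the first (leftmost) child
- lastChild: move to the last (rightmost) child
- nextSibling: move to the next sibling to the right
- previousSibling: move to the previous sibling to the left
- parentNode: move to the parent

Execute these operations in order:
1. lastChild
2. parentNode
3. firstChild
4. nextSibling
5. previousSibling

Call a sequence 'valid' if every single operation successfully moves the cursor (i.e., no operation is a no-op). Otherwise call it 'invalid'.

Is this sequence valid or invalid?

After 1 (lastChild): a
After 2 (parentNode): nav
After 3 (firstChild): section
After 4 (nextSibling): table
After 5 (previousSibling): section

Answer: valid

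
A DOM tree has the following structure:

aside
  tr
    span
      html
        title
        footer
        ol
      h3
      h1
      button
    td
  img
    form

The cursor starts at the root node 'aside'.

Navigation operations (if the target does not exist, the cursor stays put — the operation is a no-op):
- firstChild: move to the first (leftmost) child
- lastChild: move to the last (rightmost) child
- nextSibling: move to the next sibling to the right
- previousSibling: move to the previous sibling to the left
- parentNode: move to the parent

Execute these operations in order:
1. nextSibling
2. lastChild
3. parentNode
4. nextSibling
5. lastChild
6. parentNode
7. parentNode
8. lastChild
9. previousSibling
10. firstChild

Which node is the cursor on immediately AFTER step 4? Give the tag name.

Answer: aside

Derivation:
After 1 (nextSibling): aside (no-op, stayed)
After 2 (lastChild): img
After 3 (parentNode): aside
After 4 (nextSibling): aside (no-op, stayed)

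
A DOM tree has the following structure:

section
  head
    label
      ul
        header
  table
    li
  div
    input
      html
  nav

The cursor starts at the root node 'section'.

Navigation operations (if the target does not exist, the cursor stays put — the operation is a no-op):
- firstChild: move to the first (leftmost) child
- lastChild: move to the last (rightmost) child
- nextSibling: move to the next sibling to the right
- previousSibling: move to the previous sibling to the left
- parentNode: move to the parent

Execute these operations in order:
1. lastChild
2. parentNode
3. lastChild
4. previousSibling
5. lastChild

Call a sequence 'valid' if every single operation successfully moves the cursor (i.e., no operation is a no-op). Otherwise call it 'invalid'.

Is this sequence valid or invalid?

Answer: valid

Derivation:
After 1 (lastChild): nav
After 2 (parentNode): section
After 3 (lastChild): nav
After 4 (previousSibling): div
After 5 (lastChild): input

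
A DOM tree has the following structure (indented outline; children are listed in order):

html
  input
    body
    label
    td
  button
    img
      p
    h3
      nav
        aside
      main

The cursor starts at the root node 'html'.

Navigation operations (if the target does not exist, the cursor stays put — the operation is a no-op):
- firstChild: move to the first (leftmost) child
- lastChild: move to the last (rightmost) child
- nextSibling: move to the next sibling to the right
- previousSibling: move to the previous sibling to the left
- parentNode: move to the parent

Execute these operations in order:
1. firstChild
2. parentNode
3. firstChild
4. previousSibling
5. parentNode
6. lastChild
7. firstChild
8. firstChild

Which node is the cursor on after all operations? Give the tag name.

Answer: p

Derivation:
After 1 (firstChild): input
After 2 (parentNode): html
After 3 (firstChild): input
After 4 (previousSibling): input (no-op, stayed)
After 5 (parentNode): html
After 6 (lastChild): button
After 7 (firstChild): img
After 8 (firstChild): p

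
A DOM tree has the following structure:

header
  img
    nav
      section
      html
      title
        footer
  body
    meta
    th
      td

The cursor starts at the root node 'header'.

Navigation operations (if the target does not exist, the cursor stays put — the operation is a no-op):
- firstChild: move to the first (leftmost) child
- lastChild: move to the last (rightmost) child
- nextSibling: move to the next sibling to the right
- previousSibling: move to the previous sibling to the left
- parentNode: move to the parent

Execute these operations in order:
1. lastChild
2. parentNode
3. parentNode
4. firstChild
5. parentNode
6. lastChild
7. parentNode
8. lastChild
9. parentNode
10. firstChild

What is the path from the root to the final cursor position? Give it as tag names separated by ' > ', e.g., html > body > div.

After 1 (lastChild): body
After 2 (parentNode): header
After 3 (parentNode): header (no-op, stayed)
After 4 (firstChild): img
After 5 (parentNode): header
After 6 (lastChild): body
After 7 (parentNode): header
After 8 (lastChild): body
After 9 (parentNode): header
After 10 (firstChild): img

Answer: header > img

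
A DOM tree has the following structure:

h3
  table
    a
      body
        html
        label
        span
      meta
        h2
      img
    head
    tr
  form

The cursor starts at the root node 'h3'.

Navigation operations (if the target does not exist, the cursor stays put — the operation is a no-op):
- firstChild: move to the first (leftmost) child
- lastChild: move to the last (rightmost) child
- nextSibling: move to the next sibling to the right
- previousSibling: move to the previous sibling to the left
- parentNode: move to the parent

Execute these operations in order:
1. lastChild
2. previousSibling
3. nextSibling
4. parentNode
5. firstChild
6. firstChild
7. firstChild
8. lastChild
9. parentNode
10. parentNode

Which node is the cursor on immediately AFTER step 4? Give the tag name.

Answer: h3

Derivation:
After 1 (lastChild): form
After 2 (previousSibling): table
After 3 (nextSibling): form
After 4 (parentNode): h3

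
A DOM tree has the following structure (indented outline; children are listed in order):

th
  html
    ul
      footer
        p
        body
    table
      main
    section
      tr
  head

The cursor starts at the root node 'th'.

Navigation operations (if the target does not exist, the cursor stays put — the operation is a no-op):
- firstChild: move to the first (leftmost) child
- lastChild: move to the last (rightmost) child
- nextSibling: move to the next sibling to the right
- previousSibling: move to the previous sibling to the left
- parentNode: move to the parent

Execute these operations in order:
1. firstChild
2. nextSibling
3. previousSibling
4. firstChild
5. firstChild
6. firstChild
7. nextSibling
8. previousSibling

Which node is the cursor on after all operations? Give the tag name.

Answer: p

Derivation:
After 1 (firstChild): html
After 2 (nextSibling): head
After 3 (previousSibling): html
After 4 (firstChild): ul
After 5 (firstChild): footer
After 6 (firstChild): p
After 7 (nextSibling): body
After 8 (previousSibling): p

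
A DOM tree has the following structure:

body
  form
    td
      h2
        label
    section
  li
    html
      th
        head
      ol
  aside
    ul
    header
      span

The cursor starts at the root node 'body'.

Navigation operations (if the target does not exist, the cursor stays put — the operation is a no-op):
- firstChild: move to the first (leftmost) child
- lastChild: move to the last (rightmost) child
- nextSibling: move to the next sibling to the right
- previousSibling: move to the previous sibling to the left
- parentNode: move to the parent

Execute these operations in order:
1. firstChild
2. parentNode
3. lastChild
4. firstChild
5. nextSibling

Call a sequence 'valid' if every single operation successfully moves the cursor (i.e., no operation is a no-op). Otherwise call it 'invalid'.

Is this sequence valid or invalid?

After 1 (firstChild): form
After 2 (parentNode): body
After 3 (lastChild): aside
After 4 (firstChild): ul
After 5 (nextSibling): header

Answer: valid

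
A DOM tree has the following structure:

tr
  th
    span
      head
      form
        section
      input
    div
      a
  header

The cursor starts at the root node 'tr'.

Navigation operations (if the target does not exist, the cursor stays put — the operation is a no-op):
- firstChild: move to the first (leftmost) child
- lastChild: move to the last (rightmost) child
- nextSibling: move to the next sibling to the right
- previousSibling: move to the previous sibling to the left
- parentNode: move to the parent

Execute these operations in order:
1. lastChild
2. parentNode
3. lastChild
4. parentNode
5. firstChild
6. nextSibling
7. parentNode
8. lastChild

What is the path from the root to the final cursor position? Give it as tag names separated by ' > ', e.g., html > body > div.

After 1 (lastChild): header
After 2 (parentNode): tr
After 3 (lastChild): header
After 4 (parentNode): tr
After 5 (firstChild): th
After 6 (nextSibling): header
After 7 (parentNode): tr
After 8 (lastChild): header

Answer: tr > header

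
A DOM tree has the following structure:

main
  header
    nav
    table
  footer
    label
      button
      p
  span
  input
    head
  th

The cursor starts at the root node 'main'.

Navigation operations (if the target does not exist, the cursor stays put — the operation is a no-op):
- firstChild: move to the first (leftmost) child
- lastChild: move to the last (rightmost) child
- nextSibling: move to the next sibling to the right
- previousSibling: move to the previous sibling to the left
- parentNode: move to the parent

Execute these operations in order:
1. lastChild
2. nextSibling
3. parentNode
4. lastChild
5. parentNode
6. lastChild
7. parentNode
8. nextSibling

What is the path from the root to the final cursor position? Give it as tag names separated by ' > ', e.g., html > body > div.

After 1 (lastChild): th
After 2 (nextSibling): th (no-op, stayed)
After 3 (parentNode): main
After 4 (lastChild): th
After 5 (parentNode): main
After 6 (lastChild): th
After 7 (parentNode): main
After 8 (nextSibling): main (no-op, stayed)

Answer: main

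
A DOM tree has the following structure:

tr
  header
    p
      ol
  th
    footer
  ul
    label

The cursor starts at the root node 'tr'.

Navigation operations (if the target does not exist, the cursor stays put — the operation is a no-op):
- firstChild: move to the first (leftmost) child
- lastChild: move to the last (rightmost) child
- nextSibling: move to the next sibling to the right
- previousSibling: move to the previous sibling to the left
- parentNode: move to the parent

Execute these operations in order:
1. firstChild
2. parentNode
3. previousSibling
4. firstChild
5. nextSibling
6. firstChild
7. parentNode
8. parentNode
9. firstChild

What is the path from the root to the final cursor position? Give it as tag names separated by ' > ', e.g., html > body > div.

Answer: tr > header

Derivation:
After 1 (firstChild): header
After 2 (parentNode): tr
After 3 (previousSibling): tr (no-op, stayed)
After 4 (firstChild): header
After 5 (nextSibling): th
After 6 (firstChild): footer
After 7 (parentNode): th
After 8 (parentNode): tr
After 9 (firstChild): header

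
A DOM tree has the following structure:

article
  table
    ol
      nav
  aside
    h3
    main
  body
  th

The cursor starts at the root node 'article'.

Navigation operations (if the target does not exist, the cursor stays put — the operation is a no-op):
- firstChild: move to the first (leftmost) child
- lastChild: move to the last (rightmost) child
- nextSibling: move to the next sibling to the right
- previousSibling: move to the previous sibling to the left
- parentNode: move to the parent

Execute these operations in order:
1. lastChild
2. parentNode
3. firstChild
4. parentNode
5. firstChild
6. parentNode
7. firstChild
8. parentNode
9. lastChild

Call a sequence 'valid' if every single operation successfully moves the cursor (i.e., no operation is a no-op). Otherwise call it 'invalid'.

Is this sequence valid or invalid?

After 1 (lastChild): th
After 2 (parentNode): article
After 3 (firstChild): table
After 4 (parentNode): article
After 5 (firstChild): table
After 6 (parentNode): article
After 7 (firstChild): table
After 8 (parentNode): article
After 9 (lastChild): th

Answer: valid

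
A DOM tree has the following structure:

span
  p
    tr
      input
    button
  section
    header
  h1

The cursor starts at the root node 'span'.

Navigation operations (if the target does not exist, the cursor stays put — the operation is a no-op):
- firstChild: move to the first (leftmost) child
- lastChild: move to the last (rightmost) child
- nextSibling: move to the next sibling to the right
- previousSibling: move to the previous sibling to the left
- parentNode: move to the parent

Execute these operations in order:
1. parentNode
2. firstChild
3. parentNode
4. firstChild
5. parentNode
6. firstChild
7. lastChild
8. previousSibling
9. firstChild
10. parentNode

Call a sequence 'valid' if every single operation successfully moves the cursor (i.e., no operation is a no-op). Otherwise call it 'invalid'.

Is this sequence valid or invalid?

Answer: invalid

Derivation:
After 1 (parentNode): span (no-op, stayed)
After 2 (firstChild): p
After 3 (parentNode): span
After 4 (firstChild): p
After 5 (parentNode): span
After 6 (firstChild): p
After 7 (lastChild): button
After 8 (previousSibling): tr
After 9 (firstChild): input
After 10 (parentNode): tr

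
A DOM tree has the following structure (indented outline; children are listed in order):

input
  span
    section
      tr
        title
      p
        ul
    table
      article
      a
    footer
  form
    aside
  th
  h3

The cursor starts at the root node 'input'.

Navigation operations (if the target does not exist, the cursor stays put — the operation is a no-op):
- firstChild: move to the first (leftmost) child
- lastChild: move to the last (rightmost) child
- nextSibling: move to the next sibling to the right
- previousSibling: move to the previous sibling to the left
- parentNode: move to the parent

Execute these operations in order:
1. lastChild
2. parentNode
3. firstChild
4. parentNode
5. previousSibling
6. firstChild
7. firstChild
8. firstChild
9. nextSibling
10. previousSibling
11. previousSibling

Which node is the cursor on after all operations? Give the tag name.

After 1 (lastChild): h3
After 2 (parentNode): input
After 3 (firstChild): span
After 4 (parentNode): input
After 5 (previousSibling): input (no-op, stayed)
After 6 (firstChild): span
After 7 (firstChild): section
After 8 (firstChild): tr
After 9 (nextSibling): p
After 10 (previousSibling): tr
After 11 (previousSibling): tr (no-op, stayed)

Answer: tr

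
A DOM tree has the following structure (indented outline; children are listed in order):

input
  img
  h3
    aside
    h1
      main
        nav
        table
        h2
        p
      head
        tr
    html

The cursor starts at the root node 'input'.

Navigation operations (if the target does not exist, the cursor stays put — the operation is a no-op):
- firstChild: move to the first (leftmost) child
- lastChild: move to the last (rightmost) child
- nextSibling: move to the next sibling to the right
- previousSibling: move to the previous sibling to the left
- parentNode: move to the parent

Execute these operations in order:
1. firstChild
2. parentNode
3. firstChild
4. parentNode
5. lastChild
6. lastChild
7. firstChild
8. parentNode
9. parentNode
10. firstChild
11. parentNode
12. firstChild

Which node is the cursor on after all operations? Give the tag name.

Answer: img

Derivation:
After 1 (firstChild): img
After 2 (parentNode): input
After 3 (firstChild): img
After 4 (parentNode): input
After 5 (lastChild): h3
After 6 (lastChild): html
After 7 (firstChild): html (no-op, stayed)
After 8 (parentNode): h3
After 9 (parentNode): input
After 10 (firstChild): img
After 11 (parentNode): input
After 12 (firstChild): img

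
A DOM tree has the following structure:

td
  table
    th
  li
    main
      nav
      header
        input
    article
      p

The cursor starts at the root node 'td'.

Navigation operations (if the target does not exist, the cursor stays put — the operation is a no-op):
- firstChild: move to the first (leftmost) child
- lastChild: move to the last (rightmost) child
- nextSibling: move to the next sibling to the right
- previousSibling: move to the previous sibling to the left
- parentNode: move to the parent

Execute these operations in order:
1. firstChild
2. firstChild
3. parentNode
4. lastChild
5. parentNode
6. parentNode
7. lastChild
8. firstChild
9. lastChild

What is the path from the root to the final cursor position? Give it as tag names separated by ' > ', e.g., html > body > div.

After 1 (firstChild): table
After 2 (firstChild): th
After 3 (parentNode): table
After 4 (lastChild): th
After 5 (parentNode): table
After 6 (parentNode): td
After 7 (lastChild): li
After 8 (firstChild): main
After 9 (lastChild): header

Answer: td > li > main > header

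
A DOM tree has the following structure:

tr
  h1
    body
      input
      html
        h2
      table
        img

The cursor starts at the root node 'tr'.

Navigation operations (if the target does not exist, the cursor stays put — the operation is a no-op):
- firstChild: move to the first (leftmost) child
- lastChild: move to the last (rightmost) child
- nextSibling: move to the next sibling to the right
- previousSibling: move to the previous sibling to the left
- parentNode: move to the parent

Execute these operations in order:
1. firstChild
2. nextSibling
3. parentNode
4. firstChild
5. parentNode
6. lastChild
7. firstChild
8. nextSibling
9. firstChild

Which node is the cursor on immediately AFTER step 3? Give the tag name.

After 1 (firstChild): h1
After 2 (nextSibling): h1 (no-op, stayed)
After 3 (parentNode): tr

Answer: tr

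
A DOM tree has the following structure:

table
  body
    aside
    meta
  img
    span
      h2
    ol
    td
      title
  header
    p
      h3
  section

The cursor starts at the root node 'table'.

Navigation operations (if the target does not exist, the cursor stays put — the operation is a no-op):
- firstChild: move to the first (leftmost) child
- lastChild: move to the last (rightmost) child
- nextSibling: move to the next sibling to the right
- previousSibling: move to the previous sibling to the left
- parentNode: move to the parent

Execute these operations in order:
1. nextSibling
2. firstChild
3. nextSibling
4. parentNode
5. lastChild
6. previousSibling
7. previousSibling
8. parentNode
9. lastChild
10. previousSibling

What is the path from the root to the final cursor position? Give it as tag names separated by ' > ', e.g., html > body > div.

After 1 (nextSibling): table (no-op, stayed)
After 2 (firstChild): body
After 3 (nextSibling): img
After 4 (parentNode): table
After 5 (lastChild): section
After 6 (previousSibling): header
After 7 (previousSibling): img
After 8 (parentNode): table
After 9 (lastChild): section
After 10 (previousSibling): header

Answer: table > header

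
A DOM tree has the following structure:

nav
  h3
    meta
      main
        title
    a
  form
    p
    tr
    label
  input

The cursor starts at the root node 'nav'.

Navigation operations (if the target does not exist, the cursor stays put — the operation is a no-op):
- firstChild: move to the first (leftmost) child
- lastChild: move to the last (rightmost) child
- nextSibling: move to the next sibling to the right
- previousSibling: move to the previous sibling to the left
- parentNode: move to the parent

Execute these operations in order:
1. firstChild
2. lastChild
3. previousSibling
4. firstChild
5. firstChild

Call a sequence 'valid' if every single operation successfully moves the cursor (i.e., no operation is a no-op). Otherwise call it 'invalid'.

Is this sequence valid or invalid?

Answer: valid

Derivation:
After 1 (firstChild): h3
After 2 (lastChild): a
After 3 (previousSibling): meta
After 4 (firstChild): main
After 5 (firstChild): title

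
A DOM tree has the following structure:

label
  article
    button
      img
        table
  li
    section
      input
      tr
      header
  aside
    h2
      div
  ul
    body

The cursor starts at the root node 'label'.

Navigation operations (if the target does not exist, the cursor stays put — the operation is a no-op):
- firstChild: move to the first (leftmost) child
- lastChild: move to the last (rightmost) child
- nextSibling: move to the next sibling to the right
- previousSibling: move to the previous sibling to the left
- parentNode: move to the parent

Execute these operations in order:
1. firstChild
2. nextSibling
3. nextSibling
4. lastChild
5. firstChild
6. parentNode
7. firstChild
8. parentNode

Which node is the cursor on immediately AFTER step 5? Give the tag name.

After 1 (firstChild): article
After 2 (nextSibling): li
After 3 (nextSibling): aside
After 4 (lastChild): h2
After 5 (firstChild): div

Answer: div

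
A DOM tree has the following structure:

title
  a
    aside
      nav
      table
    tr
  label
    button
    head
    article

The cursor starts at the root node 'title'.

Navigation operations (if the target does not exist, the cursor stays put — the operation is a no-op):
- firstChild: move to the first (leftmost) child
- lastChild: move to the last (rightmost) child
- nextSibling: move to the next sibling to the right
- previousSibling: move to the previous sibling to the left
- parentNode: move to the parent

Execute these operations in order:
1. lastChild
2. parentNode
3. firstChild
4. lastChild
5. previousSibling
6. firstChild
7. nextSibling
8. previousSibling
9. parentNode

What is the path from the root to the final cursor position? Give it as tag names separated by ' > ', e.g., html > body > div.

After 1 (lastChild): label
After 2 (parentNode): title
After 3 (firstChild): a
After 4 (lastChild): tr
After 5 (previousSibling): aside
After 6 (firstChild): nav
After 7 (nextSibling): table
After 8 (previousSibling): nav
After 9 (parentNode): aside

Answer: title > a > aside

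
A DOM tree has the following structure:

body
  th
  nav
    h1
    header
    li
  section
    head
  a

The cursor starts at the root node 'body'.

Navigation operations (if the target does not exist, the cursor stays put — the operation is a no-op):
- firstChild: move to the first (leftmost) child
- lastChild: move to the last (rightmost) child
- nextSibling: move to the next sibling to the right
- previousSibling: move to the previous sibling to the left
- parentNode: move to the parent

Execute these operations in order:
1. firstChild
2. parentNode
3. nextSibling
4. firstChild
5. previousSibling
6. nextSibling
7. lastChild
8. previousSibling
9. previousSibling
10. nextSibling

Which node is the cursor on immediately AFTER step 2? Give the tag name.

Answer: body

Derivation:
After 1 (firstChild): th
After 2 (parentNode): body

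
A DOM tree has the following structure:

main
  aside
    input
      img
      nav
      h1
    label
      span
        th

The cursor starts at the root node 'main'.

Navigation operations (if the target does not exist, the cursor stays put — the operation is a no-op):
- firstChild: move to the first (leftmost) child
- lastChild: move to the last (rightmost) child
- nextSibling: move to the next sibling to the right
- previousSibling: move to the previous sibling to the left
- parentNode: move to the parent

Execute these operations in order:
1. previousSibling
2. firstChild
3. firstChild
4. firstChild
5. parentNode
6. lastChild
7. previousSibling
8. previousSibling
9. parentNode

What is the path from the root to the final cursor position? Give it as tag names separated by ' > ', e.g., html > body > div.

After 1 (previousSibling): main (no-op, stayed)
After 2 (firstChild): aside
After 3 (firstChild): input
After 4 (firstChild): img
After 5 (parentNode): input
After 6 (lastChild): h1
After 7 (previousSibling): nav
After 8 (previousSibling): img
After 9 (parentNode): input

Answer: main > aside > input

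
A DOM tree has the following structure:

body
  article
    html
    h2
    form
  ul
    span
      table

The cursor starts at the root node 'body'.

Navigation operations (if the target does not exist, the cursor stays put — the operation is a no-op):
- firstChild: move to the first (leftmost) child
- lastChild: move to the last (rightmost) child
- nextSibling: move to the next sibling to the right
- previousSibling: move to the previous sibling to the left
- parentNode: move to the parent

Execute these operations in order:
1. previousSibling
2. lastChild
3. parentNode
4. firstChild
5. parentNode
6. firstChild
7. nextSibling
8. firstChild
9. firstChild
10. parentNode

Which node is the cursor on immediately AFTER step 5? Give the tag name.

Answer: body

Derivation:
After 1 (previousSibling): body (no-op, stayed)
After 2 (lastChild): ul
After 3 (parentNode): body
After 4 (firstChild): article
After 5 (parentNode): body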